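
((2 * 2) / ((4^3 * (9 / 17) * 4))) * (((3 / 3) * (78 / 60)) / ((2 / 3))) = 221 / 3840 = 0.06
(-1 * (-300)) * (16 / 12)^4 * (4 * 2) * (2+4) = 409600 / 9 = 45511.11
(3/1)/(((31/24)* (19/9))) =648/589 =1.10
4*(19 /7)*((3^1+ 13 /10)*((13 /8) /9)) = 10621 /1260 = 8.43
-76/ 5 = -15.20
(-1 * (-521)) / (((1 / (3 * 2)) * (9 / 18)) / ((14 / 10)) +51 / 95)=4157580 / 4759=873.62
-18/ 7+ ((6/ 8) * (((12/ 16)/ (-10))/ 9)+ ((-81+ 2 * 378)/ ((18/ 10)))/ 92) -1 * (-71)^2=-129817561/ 25760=-5039.50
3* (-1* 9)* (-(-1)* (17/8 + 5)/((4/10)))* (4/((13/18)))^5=-930574448640/371293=-2506307.55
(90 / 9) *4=40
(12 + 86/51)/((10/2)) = 698/255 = 2.74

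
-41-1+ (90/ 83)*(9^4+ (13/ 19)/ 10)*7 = 78469755/ 1577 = 49758.88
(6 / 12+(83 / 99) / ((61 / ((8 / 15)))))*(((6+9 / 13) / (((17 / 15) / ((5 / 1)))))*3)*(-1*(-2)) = 13327385 / 148291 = 89.87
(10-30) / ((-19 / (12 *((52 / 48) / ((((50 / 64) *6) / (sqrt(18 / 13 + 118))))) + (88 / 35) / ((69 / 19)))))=32.63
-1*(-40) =40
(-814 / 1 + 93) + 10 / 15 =-2161 / 3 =-720.33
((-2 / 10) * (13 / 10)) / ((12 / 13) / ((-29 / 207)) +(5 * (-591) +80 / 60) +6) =14703 / 167063150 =0.00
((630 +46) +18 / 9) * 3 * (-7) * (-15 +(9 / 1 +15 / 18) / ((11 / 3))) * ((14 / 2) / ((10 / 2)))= 13504743 / 55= 245540.78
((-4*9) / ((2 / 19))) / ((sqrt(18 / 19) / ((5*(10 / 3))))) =-950*sqrt(38) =-5856.19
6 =6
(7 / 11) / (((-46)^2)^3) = 7 / 104217265856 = 0.00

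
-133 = -133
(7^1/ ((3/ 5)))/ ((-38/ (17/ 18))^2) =10115/ 1403568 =0.01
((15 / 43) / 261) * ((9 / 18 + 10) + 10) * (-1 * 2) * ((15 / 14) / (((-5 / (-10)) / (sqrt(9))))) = -3075 / 8729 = -0.35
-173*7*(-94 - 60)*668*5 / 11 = 56626360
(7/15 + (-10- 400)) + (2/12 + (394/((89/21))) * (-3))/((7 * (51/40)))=-210065839/476595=-440.76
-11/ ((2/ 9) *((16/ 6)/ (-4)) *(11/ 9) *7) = 8.68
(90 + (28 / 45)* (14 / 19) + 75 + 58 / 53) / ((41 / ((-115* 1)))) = -173588843 / 371583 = -467.16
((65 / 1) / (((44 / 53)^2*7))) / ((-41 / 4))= -182585 / 138908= -1.31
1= 1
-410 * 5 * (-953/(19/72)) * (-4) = -562651200/19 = -29613221.05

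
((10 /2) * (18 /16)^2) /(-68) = -0.09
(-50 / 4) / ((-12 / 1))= 25 / 24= 1.04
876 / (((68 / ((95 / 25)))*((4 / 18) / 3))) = 112347 / 170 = 660.86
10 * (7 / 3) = 70 / 3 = 23.33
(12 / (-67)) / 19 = -12 / 1273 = -0.01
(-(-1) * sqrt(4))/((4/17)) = 17/2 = 8.50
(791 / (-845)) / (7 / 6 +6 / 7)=-0.46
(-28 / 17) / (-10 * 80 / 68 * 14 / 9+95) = -252 / 11735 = -0.02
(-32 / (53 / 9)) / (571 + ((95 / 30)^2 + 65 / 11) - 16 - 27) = -114048 / 11416147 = -0.01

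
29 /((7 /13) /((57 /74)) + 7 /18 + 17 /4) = 257868 /47465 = 5.43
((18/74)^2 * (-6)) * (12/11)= -5832/15059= -0.39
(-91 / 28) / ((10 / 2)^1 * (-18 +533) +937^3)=-13 / 3290638112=-0.00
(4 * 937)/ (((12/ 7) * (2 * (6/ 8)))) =13118/ 9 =1457.56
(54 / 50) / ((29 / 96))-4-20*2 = -40.42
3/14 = 0.21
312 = 312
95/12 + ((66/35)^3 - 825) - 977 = -1787.38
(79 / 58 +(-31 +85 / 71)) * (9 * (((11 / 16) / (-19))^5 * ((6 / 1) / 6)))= 169759188621 / 10691884542328832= 0.00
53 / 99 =0.54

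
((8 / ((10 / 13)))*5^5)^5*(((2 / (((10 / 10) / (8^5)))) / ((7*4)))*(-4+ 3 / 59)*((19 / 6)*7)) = -1314971288800000000000000000000 / 177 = -7429216320903954802259887000.00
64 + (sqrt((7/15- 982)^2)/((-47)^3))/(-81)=8073291203/126144945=64.00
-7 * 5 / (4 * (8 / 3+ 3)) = -105 / 68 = -1.54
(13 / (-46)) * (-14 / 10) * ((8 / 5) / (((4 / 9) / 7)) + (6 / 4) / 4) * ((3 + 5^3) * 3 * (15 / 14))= 478764 / 115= 4163.17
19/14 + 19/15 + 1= 761/210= 3.62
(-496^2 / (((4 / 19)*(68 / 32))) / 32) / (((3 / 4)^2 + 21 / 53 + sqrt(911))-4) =-633.16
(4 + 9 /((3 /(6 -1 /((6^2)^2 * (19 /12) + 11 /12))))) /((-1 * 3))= -541934 /73905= -7.33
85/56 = 1.52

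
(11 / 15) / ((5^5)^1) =11 / 46875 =0.00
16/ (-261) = -16/ 261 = -0.06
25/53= 0.47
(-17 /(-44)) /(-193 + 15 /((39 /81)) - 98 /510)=-0.00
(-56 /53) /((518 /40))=-160 /1961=-0.08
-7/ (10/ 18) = -63/ 5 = -12.60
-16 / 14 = -8 / 7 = -1.14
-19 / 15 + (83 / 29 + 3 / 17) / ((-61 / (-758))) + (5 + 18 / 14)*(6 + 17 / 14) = 1808915867 / 22103655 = 81.84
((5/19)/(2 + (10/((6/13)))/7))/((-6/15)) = -525/4066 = -0.13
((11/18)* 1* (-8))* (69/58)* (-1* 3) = 17.45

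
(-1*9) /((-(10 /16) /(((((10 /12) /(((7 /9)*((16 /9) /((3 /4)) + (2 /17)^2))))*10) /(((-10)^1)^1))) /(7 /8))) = -210681 /37208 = -5.66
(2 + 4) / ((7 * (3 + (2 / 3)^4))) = 486 / 1813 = 0.27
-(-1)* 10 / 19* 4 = 40 / 19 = 2.11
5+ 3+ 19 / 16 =147 / 16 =9.19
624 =624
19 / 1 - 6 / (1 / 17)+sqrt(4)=-81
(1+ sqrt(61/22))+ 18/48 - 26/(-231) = 2749/1848+ sqrt(1342)/22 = 3.15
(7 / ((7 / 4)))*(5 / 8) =5 / 2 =2.50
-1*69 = -69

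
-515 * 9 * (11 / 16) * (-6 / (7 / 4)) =152955 / 14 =10925.36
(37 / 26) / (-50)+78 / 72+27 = 54707 / 1950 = 28.05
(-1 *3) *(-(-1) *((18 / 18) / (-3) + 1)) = -2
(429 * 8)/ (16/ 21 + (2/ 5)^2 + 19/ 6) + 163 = 478151/ 477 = 1002.41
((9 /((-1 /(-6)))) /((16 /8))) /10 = 27 /10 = 2.70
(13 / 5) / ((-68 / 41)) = -1.57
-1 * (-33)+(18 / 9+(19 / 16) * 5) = 655 / 16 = 40.94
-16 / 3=-5.33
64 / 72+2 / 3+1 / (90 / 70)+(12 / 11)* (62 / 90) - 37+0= -5596 / 165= -33.92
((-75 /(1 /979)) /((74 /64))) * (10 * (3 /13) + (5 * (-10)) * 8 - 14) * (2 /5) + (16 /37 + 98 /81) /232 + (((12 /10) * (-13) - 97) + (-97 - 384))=236297098841597 /22597380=10456836.10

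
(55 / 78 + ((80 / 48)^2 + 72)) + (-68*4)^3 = -4708915969 / 234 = -20123572.52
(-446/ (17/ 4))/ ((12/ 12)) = -1784/ 17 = -104.94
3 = 3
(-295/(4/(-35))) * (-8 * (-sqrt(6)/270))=2065 * sqrt(6)/27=187.34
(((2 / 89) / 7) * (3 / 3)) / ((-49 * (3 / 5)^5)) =-6250 / 7418061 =-0.00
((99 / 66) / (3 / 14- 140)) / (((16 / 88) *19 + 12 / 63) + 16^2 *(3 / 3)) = -4851 / 117376946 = -0.00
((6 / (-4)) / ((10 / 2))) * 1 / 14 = -3 / 140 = -0.02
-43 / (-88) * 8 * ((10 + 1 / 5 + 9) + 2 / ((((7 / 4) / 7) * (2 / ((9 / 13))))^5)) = 2345211744 / 20421115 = 114.84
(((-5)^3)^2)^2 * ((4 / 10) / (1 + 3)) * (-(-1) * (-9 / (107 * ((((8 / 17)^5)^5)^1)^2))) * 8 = -14633850907681707296228366769180024828609750074056721657216564501953125 / 38178875779884426818309149682773994898238472192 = -383297061758742183612525.90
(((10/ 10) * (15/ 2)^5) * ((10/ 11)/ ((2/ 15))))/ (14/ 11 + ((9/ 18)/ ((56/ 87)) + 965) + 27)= 132890625/ 816446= 162.77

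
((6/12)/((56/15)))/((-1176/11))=-0.00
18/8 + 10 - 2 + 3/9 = 127/12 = 10.58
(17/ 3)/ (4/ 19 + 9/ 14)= 4522/ 681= 6.64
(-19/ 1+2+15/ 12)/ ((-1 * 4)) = 63/ 16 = 3.94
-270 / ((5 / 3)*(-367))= 0.44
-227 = -227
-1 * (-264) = 264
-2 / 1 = -2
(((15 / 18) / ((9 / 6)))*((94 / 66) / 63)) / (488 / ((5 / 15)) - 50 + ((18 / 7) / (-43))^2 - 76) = 3041605 / 324032986926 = 0.00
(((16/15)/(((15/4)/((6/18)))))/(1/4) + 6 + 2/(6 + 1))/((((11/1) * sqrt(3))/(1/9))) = 31492 * sqrt(3)/1403325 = 0.04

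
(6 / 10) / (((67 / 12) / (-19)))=-684 / 335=-2.04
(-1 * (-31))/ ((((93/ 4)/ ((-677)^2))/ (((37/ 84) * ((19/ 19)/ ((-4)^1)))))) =-16958173/ 252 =-67294.34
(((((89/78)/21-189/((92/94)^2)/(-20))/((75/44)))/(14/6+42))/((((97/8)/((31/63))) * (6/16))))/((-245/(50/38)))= -1875863145904/24587503958970225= -0.00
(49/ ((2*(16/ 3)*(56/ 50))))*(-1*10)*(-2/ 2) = 2625/ 64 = 41.02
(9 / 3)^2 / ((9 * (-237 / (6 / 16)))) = -1 / 632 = -0.00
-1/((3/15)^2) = -25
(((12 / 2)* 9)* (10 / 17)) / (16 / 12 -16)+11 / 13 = -3208 / 2431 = -1.32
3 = 3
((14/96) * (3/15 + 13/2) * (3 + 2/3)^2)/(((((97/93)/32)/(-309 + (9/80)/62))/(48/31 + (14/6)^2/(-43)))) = -494512431096761/2792901600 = -177060.46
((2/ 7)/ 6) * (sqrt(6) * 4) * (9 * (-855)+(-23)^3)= -79448 * sqrt(6)/ 21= -9267.00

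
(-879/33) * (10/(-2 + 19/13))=38090/77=494.68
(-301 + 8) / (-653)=0.45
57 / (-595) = -57 / 595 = -0.10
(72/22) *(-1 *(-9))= 29.45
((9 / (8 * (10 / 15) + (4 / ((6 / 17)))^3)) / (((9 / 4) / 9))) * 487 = 118341 / 9862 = 12.00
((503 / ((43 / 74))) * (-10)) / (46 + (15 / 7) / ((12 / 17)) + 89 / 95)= -990105200 / 5715861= -173.22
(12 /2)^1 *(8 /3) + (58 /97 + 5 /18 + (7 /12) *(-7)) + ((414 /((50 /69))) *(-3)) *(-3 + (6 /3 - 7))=1198146439 /87300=13724.47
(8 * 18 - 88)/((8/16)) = 112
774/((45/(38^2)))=124184/5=24836.80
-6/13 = -0.46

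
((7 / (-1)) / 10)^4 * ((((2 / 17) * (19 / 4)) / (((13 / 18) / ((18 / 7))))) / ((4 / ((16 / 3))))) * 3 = 527877 / 276250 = 1.91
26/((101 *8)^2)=13/326432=0.00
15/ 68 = 0.22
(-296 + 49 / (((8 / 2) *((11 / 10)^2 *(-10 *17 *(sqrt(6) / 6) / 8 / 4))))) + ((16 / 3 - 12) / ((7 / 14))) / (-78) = -34612 / 117 - 3920 *sqrt(6) / 2057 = -300.50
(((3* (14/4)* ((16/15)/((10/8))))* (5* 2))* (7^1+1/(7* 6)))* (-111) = -69856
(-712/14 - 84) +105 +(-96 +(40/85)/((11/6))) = -164411/1309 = -125.60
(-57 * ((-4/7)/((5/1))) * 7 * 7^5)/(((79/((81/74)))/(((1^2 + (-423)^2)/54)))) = 102848856642/2923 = 35186061.12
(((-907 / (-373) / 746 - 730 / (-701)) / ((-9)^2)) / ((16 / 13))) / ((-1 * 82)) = -2648933911 / 20729294957376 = -0.00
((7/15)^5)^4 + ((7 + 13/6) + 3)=8091458202778349733895877/665051346015930175781250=12.17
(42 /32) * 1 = 21 /16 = 1.31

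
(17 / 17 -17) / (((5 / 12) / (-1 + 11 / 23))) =2304 / 115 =20.03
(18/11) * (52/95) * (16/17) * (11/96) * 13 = 2028/1615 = 1.26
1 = 1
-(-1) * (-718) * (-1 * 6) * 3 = 12924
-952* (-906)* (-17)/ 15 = -4887568/ 5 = -977513.60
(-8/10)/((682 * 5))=-2/8525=-0.00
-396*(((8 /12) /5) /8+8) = -15873 /5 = -3174.60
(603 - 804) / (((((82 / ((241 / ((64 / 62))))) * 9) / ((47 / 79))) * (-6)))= 23526179 / 3731328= 6.31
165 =165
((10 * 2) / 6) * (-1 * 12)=-40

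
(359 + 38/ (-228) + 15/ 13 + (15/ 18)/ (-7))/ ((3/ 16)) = 174656/ 91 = 1919.30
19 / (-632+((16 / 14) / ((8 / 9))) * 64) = -133 / 3848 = -0.03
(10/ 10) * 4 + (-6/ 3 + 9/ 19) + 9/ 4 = 359/ 76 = 4.72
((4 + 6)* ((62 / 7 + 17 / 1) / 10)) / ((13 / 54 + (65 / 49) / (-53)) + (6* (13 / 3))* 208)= 3626154 / 758437355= 0.00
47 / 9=5.22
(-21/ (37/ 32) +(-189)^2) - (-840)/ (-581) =109638975/ 3071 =35701.39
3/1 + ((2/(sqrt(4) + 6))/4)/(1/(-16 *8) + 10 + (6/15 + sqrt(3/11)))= 486340491/161788337 - 25600 *sqrt(33)/485365011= 3.01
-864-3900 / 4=-1839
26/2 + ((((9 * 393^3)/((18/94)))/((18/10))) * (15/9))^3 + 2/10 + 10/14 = 645094449362291895134182109862/35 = 18431269981779768432405200000.00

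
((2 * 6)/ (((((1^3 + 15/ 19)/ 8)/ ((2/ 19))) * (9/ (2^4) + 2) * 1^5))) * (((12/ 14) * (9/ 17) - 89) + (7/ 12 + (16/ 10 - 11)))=-88981888/ 414715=-214.56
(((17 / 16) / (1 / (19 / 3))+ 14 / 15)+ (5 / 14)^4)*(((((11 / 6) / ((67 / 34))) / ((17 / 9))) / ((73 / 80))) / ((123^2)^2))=26906 / 1485838823259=0.00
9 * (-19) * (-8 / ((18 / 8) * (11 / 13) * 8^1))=988 / 11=89.82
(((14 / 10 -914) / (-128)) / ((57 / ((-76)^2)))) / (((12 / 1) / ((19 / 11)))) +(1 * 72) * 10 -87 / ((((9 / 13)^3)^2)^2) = -1052605284850686511 / 165691994735520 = -6352.78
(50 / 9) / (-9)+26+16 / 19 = 40360 / 1539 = 26.22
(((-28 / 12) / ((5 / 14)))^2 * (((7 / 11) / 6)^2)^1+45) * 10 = 22287548 / 49005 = 454.80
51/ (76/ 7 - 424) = -119/ 964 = -0.12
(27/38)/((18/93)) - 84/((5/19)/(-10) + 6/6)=-232269/2812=-82.60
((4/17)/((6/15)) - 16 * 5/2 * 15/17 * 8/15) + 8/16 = -603/34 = -17.74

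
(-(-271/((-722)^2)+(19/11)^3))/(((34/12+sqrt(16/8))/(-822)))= 74938221431055/37640223467 - 26448784034490 * sqrt(2)/37640223467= 997.18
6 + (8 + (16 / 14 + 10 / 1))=176 / 7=25.14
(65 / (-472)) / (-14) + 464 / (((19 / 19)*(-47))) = -3063057 / 310576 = -9.86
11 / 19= 0.58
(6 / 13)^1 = 6 / 13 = 0.46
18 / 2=9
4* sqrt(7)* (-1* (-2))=8* sqrt(7)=21.17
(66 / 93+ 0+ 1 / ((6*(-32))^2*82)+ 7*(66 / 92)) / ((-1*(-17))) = 12352869065 / 36639940608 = 0.34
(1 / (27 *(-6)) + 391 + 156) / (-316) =-88613 / 51192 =-1.73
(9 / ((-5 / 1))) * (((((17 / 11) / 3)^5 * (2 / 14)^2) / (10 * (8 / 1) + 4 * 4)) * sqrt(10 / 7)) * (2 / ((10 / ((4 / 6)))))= -1419857 * sqrt(70) / 5369375919600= -0.00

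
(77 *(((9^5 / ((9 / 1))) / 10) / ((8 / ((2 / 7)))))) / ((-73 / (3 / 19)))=-216513 / 55480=-3.90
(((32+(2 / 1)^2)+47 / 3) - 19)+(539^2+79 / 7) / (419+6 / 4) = 723.59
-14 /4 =-7 /2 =-3.50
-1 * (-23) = 23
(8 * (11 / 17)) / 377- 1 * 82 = -525450 / 6409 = -81.99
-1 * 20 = -20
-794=-794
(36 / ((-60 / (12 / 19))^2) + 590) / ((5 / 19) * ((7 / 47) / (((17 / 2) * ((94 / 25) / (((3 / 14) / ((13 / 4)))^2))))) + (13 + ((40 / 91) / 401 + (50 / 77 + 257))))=521721341628564077 / 239327393806424250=2.18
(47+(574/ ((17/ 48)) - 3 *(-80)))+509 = 41084/ 17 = 2416.71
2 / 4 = 1 / 2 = 0.50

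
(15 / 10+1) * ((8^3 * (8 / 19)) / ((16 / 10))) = 336.84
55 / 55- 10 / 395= 77 / 79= 0.97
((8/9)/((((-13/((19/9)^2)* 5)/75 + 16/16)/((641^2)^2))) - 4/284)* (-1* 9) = -86542146816045277/51617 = -1676621012767.99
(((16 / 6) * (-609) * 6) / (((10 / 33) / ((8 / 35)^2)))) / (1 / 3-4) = 400896 / 875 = 458.17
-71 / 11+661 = 7200 / 11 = 654.55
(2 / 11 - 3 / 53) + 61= 35636 / 583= 61.13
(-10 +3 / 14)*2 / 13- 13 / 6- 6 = -9.67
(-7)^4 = 2401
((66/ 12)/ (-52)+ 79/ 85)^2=53012961/ 78145600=0.68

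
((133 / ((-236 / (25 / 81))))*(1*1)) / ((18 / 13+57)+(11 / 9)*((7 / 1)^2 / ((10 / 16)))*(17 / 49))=-0.00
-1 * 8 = -8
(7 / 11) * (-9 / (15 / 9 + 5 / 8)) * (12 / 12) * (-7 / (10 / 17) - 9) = 14364 / 275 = 52.23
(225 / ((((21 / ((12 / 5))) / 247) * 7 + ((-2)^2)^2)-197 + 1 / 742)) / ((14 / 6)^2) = -106037100 / 463776593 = -0.23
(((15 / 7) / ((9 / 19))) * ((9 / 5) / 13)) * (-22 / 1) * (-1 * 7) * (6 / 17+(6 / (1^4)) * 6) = 774972 / 221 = 3506.66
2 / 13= 0.15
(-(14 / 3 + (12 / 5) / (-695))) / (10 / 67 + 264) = -1628569 / 92250825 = -0.02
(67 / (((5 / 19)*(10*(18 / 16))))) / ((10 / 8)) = 20368 / 1125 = 18.10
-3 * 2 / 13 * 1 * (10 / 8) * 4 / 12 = -5 / 26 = -0.19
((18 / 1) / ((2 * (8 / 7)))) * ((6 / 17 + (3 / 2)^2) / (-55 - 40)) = -11151 / 51680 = -0.22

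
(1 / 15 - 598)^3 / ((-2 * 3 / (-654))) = -78642727975781 / 3375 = -23301549029.86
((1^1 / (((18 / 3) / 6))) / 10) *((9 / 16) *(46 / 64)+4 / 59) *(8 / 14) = 14261 / 528640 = 0.03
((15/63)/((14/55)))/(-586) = -275/172284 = -0.00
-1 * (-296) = 296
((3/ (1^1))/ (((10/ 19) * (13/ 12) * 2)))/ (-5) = -171/ 325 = -0.53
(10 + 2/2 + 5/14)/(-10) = -159/140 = -1.14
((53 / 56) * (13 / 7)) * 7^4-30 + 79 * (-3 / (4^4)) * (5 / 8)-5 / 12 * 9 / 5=8578655 / 2048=4188.80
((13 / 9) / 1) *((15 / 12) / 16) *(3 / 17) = 65 / 3264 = 0.02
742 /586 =371 /293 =1.27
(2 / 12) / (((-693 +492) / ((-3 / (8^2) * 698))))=349 / 12864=0.03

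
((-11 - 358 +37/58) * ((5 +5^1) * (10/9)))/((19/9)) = -1938.75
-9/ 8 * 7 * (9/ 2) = -35.44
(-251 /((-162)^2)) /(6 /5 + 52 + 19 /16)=-5020 /28546911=-0.00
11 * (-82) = -902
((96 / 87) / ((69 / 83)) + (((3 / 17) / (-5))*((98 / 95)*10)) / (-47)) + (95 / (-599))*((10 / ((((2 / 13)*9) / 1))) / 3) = 780556603663 / 818816913855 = 0.95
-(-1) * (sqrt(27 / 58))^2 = 27 / 58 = 0.47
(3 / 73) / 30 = 1 / 730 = 0.00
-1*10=-10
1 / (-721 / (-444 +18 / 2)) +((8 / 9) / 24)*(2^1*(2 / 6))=0.63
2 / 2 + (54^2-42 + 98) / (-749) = -2223 / 749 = -2.97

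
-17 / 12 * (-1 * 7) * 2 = 119 / 6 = 19.83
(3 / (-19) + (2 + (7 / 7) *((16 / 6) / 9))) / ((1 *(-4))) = -0.53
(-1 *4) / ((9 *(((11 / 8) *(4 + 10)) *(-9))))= 16 / 6237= 0.00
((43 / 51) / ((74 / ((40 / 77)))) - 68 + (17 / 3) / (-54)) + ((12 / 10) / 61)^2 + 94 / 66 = -4424074481329 / 66353430150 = -66.67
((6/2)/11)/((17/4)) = 12/187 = 0.06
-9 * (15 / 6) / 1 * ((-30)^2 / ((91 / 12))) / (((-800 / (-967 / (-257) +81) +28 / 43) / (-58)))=-17626.02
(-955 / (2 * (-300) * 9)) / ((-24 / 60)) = -0.44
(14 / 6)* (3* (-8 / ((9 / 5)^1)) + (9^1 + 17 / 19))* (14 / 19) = -19208 / 3249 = -5.91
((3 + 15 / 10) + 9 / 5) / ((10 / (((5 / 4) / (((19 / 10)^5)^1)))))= 78750 / 2476099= 0.03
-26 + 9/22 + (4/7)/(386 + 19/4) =-6159431/240702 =-25.59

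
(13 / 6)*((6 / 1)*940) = 12220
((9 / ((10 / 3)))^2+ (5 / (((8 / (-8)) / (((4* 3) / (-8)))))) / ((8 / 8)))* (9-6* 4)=-4437 / 20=-221.85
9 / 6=3 / 2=1.50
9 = 9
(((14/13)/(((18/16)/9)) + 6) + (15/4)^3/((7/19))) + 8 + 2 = 976985/5824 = 167.75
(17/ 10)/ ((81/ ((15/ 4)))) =17/ 216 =0.08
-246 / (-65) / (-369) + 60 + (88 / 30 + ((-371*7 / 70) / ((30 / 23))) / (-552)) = 5894423 / 93600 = 62.97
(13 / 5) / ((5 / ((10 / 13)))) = 0.40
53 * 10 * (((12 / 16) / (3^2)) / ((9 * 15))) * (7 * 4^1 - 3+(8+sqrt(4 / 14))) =53 * sqrt(14) / 1134+583 / 54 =10.97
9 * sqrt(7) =23.81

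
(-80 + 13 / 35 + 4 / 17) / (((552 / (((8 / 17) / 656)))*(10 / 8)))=-47239 / 572306700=-0.00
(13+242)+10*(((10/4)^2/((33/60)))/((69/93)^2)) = 2685095/5819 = 461.44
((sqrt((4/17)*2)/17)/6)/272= sqrt(34)/235824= 0.00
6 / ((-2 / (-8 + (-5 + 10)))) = 9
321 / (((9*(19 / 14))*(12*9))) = 749 / 3078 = 0.24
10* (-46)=-460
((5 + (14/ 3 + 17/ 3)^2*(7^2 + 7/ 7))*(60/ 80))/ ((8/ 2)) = 48095/ 48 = 1001.98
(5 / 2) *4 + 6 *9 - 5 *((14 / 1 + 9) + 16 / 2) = -91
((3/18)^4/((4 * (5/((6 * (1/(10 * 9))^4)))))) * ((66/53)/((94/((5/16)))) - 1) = -39691/11296593331200000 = -0.00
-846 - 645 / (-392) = -330987 / 392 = -844.35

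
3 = 3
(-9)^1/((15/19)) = -57/5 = -11.40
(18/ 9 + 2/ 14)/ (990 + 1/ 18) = 270/ 124747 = 0.00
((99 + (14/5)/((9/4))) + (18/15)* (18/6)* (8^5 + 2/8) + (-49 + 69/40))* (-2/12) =-42486721/2160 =-19669.78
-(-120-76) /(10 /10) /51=3.84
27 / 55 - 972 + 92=-48373 / 55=-879.51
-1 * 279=-279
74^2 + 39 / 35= 191699 / 35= 5477.11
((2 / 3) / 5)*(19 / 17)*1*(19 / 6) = 361 / 765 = 0.47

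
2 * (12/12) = 2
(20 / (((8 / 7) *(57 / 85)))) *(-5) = -14875 / 114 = -130.48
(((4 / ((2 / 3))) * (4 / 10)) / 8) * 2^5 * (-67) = -3216 / 5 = -643.20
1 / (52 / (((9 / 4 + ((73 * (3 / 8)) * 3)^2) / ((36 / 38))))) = 911563 / 6656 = 136.95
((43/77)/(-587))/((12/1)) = -43/542388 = -0.00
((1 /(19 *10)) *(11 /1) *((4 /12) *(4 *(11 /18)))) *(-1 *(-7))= 847 /2565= 0.33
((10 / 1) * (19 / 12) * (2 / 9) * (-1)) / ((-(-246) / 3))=-95 / 2214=-0.04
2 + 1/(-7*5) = 69/35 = 1.97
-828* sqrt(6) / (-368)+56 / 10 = 11.11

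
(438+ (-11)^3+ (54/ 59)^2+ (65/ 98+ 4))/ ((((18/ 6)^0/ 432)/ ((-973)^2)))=-1263517742519064/ 3481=-362975507761.87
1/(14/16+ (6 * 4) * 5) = 8/967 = 0.01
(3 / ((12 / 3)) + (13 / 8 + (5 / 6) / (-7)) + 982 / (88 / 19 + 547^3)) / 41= 1178571560819 / 21419470501800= 0.06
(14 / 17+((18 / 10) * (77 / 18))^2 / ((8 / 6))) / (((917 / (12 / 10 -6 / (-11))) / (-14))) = -3695748 / 3062125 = -1.21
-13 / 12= -1.08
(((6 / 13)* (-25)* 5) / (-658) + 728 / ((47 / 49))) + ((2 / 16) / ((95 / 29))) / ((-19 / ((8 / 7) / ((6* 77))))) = 2707311312851 / 3566633070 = 759.07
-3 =-3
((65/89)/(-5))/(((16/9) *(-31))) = 117/44144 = 0.00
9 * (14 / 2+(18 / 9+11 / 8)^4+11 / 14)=35489871 / 28672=1237.79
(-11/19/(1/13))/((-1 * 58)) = 143/1102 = 0.13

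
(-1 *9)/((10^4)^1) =-9/10000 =-0.00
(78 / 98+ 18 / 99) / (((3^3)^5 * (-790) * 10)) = -527 / 61099080896700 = -0.00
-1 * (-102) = 102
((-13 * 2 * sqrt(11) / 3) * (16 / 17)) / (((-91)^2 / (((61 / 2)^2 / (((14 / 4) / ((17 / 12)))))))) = -14884 * sqrt(11) / 40131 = -1.23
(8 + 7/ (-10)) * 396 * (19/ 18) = 15257/ 5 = 3051.40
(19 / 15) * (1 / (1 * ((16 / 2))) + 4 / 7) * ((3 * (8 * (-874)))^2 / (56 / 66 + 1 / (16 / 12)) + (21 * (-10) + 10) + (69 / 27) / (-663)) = 6584587953655129 / 27117720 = 242814954.71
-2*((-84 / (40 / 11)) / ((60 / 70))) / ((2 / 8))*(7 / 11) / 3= 686 / 15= 45.73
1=1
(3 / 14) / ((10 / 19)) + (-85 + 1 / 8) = -23651 / 280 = -84.47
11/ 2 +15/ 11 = 151/ 22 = 6.86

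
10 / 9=1.11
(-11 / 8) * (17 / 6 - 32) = 1925 / 48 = 40.10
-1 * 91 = -91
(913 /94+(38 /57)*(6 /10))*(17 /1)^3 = 23351489 /470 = 49684.02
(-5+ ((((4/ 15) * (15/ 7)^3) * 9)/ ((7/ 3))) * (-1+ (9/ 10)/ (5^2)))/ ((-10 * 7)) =177151/ 840350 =0.21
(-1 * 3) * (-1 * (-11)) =-33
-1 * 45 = -45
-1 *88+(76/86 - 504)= -591.12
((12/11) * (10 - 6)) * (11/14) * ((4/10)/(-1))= -48/35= -1.37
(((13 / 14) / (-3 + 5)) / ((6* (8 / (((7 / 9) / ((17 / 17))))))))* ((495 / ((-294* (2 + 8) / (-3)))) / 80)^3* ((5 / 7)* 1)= 467181 / 345418969907200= 0.00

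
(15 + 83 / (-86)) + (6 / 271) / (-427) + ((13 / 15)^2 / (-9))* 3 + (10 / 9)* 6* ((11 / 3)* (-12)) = -1877833722353 / 6717371850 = -279.55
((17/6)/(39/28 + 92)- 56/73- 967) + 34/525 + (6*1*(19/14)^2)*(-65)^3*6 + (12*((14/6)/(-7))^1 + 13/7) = -851681999685731/46769275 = -18210288.69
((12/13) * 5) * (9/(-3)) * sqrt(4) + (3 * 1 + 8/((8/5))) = -256/13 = -19.69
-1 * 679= -679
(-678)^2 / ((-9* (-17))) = 51076 / 17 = 3004.47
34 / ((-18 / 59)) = -111.44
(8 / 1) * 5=40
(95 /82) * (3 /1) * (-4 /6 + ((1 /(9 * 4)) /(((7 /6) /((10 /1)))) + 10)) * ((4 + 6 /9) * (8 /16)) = 6365 /82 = 77.62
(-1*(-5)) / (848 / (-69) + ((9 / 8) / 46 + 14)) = 2.88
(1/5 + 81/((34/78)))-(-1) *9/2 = 32389/170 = 190.52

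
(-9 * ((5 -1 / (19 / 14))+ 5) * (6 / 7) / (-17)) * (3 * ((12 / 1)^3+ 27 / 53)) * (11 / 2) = 14366070576 / 119833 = 119884.09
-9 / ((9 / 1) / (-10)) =10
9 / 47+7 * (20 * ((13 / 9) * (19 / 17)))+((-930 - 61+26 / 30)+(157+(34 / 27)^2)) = -605.34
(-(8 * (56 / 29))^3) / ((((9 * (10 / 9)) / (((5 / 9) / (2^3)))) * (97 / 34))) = -8.97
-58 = -58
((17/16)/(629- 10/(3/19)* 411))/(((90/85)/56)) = -2023/914436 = -0.00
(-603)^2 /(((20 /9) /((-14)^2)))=160351569 /5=32070313.80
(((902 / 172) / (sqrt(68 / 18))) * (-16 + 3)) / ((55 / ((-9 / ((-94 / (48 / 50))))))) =-43173 * sqrt(34) / 4294625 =-0.06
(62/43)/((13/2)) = 124/559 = 0.22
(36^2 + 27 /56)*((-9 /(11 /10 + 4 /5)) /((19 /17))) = -55541295 /10108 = -5494.79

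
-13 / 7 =-1.86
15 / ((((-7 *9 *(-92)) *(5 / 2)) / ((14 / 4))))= 1 / 276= 0.00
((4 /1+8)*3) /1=36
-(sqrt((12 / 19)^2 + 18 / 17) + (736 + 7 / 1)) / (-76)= 3 * sqrt(16898) / 24548 + 743 / 76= 9.79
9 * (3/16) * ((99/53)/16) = 0.20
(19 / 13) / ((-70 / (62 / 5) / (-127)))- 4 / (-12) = 226684 / 6825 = 33.21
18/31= 0.58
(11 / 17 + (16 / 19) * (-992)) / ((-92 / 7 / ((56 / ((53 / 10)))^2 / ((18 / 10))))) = 739823560000 / 187812549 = 3939.16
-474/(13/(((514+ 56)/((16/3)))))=-202635/52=-3896.83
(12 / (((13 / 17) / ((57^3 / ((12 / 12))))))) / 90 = 2098854 / 65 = 32290.06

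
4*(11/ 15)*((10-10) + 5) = 44/ 3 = 14.67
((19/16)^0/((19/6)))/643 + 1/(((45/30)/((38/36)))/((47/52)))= 0.64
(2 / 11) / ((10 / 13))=13 / 55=0.24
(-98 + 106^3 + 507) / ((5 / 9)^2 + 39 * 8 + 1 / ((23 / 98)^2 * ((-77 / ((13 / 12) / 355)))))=199355599166625 / 52257030872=3814.90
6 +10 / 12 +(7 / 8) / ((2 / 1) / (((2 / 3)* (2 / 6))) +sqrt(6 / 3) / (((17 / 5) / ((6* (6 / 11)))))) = 17055931 / 2460168 - 6545* sqrt(2) / 615042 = 6.92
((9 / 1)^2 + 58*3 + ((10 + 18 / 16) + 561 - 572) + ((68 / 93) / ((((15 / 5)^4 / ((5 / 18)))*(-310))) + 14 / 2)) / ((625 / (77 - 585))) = -559724489261 / 2627133750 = -213.06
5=5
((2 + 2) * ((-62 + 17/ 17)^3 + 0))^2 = 824325989776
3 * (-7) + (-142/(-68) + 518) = 16969/34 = 499.09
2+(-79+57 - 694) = -714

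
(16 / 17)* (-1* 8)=-128 / 17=-7.53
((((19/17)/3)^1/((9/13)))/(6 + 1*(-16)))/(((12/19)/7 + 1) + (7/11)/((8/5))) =-1445444/39967425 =-0.04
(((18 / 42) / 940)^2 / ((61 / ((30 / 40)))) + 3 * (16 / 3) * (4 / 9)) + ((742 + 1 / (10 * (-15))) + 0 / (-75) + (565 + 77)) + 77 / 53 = 7017348721234991 / 5039181403200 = 1392.56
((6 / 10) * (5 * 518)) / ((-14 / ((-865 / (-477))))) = -32005 / 159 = -201.29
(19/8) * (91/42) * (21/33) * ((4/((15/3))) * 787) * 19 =25853737/660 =39172.33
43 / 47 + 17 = 842 / 47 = 17.91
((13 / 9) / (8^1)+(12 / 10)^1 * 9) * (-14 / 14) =-3953 / 360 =-10.98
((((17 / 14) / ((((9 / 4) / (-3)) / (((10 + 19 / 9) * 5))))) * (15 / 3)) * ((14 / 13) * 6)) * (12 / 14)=-741200 / 273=-2715.02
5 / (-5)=-1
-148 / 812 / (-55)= 37 / 11165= 0.00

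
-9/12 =-0.75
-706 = -706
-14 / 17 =-0.82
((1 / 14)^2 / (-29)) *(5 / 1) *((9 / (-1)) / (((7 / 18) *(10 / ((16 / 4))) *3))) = 27 / 9947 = 0.00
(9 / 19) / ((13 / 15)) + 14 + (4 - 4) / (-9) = 14.55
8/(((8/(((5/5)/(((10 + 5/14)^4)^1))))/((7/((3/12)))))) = 1075648/442050625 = 0.00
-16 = -16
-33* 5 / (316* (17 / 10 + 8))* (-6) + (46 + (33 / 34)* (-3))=11310445 / 260542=43.41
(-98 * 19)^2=3467044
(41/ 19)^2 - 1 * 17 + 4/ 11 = -47572/ 3971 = -11.98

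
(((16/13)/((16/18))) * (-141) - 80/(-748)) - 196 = -950822/2431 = -391.12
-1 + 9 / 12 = -1 / 4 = -0.25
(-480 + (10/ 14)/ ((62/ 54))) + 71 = -88618/ 217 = -408.38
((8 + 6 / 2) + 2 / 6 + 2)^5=102400000 / 243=421399.18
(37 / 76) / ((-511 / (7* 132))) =-1221 / 1387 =-0.88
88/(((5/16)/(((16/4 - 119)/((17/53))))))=-100961.88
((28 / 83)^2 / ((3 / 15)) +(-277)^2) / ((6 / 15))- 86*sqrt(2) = 2642950005 / 13778- 86*sqrt(2) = 191702.30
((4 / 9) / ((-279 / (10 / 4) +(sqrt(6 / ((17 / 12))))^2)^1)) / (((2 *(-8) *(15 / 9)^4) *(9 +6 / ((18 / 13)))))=17 / 6760000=0.00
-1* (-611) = 611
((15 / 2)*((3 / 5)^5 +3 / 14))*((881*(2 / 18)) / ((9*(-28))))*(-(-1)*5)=-3752179 / 882000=-4.25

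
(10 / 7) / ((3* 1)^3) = 10 / 189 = 0.05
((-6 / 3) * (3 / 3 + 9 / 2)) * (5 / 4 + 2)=-143 / 4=-35.75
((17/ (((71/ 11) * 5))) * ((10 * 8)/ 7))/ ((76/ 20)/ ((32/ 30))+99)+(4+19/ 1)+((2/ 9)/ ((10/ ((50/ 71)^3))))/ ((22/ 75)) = 1044015997993/ 45224560227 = 23.09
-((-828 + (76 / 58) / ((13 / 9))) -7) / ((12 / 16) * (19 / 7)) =8804684 / 21489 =409.73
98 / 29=3.38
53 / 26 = 2.04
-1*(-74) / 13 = 74 / 13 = 5.69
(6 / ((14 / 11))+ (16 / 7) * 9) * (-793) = -140361 / 7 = -20051.57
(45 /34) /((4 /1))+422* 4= 1688.33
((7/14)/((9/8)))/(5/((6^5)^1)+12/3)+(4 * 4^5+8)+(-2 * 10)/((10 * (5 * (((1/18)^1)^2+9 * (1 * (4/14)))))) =3727324442016/908227255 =4103.96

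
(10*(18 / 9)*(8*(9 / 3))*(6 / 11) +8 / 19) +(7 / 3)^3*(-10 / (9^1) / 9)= 260.67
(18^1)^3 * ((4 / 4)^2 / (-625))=-9.33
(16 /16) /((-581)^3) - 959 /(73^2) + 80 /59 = 72514299767988 /61663210002751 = 1.18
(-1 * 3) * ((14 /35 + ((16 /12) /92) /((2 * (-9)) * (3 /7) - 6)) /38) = -13213 /419520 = -0.03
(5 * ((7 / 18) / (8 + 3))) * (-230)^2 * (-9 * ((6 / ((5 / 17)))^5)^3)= -9967500913628503759420731782135808 / 2685546875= -3711534885656577399871574.00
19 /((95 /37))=37 /5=7.40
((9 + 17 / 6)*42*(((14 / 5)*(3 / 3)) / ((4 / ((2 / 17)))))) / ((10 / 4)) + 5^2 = 17583 / 425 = 41.37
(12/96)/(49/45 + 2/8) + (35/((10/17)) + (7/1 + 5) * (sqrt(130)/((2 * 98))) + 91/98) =3 * sqrt(130)/49 + 204201/3374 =61.22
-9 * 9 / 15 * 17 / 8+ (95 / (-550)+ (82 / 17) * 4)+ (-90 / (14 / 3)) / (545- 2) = 14425893 / 1895432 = 7.61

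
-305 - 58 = -363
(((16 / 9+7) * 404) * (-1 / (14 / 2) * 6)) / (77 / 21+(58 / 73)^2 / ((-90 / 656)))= 5102410920 / 1568749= 3252.53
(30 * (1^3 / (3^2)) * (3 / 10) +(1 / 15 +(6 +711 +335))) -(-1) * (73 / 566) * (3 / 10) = 17881729 / 16980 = 1053.11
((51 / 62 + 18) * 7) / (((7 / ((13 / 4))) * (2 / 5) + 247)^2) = 34514025 / 16092987902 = 0.00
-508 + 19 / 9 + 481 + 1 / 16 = -3575 / 144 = -24.83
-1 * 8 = -8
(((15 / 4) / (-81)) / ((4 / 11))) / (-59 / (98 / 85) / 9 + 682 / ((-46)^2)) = 1425655 / 60061296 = 0.02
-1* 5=-5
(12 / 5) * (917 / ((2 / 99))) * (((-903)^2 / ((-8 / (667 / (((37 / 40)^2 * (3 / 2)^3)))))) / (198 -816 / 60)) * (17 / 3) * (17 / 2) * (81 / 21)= -1630781043707138400 / 631109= -2583992691765.03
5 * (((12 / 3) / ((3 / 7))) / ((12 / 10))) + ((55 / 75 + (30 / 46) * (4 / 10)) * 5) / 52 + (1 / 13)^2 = 5456005 / 139932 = 38.99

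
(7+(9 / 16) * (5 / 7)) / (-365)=-829 / 40880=-0.02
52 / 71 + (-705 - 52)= -756.27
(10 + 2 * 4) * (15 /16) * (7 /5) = 189 /8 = 23.62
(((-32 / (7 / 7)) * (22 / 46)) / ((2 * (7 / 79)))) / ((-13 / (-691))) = -9607664 / 2093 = -4590.38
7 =7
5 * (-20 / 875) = -4 / 35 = -0.11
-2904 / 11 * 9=-2376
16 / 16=1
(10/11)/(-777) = -10/8547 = -0.00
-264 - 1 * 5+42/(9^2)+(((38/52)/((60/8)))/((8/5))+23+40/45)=-244.53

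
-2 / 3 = -0.67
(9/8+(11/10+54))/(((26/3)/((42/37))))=10899/1480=7.36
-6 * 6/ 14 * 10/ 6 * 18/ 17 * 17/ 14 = -270/ 49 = -5.51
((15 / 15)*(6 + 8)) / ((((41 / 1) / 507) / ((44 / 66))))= 4732 / 41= 115.41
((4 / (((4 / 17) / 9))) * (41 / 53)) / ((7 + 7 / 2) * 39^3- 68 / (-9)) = 0.00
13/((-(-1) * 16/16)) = 13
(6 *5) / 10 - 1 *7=-4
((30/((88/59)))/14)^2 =783225/379456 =2.06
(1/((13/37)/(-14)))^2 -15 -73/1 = 253452/169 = 1499.72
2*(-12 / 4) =-6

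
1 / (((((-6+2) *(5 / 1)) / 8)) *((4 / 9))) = -9 / 10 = -0.90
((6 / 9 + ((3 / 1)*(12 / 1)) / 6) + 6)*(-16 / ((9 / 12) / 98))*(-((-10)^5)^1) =-23833600000 / 9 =-2648177777.78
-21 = -21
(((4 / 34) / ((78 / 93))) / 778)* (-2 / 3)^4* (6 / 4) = 124 / 2321163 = 0.00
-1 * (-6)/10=3/5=0.60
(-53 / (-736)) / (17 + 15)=53 / 23552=0.00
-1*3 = -3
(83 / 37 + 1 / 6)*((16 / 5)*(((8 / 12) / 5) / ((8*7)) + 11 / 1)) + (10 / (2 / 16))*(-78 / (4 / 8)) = -144465506 / 11655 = -12395.15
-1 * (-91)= 91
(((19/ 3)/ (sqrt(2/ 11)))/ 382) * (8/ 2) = 19 * sqrt(22)/ 573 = 0.16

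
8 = 8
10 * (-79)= -790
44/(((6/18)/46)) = 6072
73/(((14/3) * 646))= 219/9044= 0.02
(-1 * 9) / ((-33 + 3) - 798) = 1 / 92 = 0.01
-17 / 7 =-2.43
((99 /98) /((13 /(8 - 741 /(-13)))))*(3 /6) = 495 /196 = 2.53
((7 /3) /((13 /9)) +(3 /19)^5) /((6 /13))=8666873 /2476099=3.50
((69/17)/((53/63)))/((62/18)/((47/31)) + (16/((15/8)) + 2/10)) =399735/911812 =0.44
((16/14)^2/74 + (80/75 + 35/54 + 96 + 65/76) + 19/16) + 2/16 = 7433128433/74405520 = 99.90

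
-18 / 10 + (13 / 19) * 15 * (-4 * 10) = -39171 / 95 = -412.33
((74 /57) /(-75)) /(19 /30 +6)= -148 /56715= -0.00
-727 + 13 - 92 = -806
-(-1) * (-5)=-5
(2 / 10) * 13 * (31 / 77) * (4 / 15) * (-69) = -37076 / 1925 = -19.26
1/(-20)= -1/20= -0.05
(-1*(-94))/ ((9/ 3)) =94/ 3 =31.33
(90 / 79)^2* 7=9.09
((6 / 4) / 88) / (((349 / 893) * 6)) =893 / 122848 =0.01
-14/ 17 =-0.82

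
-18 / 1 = -18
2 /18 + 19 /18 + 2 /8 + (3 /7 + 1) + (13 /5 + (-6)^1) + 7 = 2707 /420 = 6.45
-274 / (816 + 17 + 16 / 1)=-274 / 849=-0.32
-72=-72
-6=-6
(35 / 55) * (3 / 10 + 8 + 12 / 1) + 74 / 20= 16.62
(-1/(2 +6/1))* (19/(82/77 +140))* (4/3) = -1463/65172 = -0.02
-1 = -1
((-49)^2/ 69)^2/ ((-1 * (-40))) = 5764801/ 190440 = 30.27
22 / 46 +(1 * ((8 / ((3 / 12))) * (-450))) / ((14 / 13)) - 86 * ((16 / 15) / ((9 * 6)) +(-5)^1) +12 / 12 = -843860228 / 65205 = -12941.65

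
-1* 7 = -7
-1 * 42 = -42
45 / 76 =0.59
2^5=32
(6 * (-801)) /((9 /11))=-5874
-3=-3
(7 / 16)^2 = 49 / 256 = 0.19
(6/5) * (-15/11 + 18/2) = 9.16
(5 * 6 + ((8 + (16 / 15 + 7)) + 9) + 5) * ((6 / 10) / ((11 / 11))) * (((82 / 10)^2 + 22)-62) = 981.73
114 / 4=28.50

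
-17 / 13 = -1.31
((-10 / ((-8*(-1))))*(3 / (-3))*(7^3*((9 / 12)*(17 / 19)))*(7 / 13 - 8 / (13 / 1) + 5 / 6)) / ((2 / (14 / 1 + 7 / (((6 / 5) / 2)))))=132451165 / 47424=2792.91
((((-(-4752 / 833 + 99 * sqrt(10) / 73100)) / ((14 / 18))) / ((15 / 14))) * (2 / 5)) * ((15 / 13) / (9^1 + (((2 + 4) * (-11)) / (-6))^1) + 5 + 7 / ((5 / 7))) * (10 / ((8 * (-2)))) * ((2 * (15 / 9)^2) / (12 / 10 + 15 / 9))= -49.24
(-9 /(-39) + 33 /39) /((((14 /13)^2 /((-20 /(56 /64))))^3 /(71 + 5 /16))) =-587906.24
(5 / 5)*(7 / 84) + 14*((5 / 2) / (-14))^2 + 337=56705 / 168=337.53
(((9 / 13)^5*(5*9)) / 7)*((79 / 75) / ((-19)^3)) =-13994613 / 89134454045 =-0.00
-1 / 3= -0.33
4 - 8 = -4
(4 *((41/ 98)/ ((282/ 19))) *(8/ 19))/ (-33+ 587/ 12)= 1312/ 439873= 0.00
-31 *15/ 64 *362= -84165/ 32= -2630.16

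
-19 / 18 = -1.06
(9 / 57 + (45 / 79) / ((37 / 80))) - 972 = -53904795 / 55537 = -970.61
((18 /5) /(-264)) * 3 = -9 /220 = -0.04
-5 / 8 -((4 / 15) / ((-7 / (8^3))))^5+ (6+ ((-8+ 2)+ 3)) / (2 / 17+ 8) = 6629298051637035737 / 2348358075000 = 2822950.27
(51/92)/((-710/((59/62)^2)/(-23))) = 177531/10916960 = 0.02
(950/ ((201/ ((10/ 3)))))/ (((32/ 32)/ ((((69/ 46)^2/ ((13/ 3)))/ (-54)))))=-2375/ 15678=-0.15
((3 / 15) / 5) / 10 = 1 / 250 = 0.00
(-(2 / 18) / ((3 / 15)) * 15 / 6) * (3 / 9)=-25 / 54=-0.46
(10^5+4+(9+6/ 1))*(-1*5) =-500095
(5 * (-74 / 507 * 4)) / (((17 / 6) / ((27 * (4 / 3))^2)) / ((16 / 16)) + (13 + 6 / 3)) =-3836160 / 19715033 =-0.19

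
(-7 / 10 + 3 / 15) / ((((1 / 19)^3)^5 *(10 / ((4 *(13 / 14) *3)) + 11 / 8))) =-2368255816660468534644 / 709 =-3340276187109264505.84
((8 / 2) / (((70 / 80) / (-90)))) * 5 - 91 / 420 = -864091 / 420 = -2057.36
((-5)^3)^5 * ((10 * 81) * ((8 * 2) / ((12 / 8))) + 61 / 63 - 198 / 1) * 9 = -2318930489676339.29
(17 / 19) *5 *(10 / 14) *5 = 2125 / 133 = 15.98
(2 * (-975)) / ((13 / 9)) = -1350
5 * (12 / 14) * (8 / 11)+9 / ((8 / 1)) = 2613 / 616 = 4.24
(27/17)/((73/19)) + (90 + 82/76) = 4314595/47158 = 91.49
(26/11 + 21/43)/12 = 1349/5676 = 0.24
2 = 2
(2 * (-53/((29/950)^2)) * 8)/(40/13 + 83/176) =-1751052160000/6828079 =-256448.73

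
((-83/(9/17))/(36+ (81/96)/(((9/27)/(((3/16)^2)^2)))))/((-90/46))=68058873856/30579133365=2.23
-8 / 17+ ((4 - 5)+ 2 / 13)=-291 / 221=-1.32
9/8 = 1.12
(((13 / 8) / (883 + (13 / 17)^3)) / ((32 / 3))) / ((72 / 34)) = 1085773 / 13333635072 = 0.00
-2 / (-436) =1 / 218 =0.00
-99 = -99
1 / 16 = 0.06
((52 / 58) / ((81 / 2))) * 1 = 52 / 2349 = 0.02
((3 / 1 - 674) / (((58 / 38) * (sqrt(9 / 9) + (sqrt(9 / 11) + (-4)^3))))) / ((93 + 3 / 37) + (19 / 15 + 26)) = 0.06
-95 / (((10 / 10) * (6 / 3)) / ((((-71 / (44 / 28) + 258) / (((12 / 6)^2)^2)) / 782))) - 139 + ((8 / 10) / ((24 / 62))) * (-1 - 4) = -123985457 / 825792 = -150.14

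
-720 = -720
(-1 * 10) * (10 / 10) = -10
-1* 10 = -10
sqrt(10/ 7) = 1.20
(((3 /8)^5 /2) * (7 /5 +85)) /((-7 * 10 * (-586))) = 6561 /840089600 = 0.00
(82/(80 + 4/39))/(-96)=-533/49984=-0.01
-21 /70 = -3 /10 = -0.30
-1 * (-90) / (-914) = -45 / 457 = -0.10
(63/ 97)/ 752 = 63/ 72944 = 0.00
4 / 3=1.33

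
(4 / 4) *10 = 10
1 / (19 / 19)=1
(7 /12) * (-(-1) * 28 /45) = 49 /135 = 0.36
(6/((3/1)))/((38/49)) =49/19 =2.58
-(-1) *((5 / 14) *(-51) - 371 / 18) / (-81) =0.48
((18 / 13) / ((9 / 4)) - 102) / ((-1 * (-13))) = -1318 / 169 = -7.80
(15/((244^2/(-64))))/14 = -30/26047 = -0.00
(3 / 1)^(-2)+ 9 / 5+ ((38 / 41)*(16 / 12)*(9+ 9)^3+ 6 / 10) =13301593 / 1845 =7209.54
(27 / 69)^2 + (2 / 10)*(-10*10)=-10499 / 529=-19.85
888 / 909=296 / 303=0.98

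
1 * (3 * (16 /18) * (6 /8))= 2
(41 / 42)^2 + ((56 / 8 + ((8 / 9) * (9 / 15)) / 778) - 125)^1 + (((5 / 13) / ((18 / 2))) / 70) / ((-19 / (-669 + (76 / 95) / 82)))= -1355363894861 / 11581844820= -117.02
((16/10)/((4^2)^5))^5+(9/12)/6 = 15111572745182864683827200001/120892581961462917470617600000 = 0.12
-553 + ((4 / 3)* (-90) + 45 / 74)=-49757 / 74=-672.39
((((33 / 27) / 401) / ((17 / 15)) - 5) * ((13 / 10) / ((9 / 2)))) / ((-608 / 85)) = 166075 / 822852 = 0.20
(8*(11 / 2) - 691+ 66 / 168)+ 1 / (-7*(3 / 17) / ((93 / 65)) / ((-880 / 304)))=-4448747 / 6916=-643.25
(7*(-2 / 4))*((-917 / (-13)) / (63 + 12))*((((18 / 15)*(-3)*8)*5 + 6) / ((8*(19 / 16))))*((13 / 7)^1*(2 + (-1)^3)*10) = 84364 / 95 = 888.04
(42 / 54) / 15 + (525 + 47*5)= 760.05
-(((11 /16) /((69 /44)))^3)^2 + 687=303673392409729391 /442032795979776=686.99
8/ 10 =4/ 5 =0.80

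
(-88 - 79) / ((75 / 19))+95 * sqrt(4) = 11077 / 75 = 147.69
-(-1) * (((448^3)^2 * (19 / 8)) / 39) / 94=9600673540734976 / 1833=5237683328278.76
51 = 51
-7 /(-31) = 7 /31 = 0.23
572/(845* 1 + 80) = 572/925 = 0.62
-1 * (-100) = 100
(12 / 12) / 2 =1 / 2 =0.50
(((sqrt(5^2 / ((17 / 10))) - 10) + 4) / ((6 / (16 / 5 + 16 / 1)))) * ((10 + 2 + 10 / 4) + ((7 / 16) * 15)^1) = -2022 / 5 + 337 * sqrt(170) / 17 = -145.93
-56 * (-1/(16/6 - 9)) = -168/19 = -8.84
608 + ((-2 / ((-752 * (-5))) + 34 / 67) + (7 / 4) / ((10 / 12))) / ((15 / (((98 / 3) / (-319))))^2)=3945324417781969 / 6489019127250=608.00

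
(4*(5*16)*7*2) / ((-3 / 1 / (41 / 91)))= -26240 / 39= -672.82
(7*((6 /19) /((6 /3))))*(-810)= -17010 /19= -895.26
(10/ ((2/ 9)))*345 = 15525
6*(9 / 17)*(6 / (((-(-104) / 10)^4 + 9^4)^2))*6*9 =6834375000 / 2214067158915377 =0.00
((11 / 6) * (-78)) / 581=-143 / 581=-0.25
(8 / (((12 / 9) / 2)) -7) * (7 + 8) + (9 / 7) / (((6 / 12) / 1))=543 / 7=77.57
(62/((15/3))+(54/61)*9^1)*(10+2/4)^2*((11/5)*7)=52735221/1525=34580.47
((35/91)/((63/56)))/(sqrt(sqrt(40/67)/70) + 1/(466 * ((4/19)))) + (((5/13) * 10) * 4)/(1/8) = -34454770094080 * sqrt(670)/2824626365591589 + 351202055680 * 2^(1/4) * 335^(3/4) * sqrt(7)/2824626365591589 + 482884898160640 * 2^(3/4) * 335^(1/4) * sqrt(7)/2824626365591589 + 347637927172403200/2824626365591589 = 126.04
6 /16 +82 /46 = 397 /184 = 2.16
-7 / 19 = -0.37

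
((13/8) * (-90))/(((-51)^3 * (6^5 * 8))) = 65/3667534848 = 0.00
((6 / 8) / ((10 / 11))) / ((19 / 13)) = 429 / 760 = 0.56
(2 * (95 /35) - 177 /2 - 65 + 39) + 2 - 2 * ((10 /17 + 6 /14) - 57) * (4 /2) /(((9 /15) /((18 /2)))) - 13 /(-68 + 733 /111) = 5274860389 /1621970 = 3252.13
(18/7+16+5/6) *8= 3260/21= 155.24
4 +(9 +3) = 16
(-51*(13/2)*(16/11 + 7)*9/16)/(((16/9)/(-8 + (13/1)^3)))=-1941174.65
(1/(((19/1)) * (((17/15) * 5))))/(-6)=-0.00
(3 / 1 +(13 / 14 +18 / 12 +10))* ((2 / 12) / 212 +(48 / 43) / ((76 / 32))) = 7.26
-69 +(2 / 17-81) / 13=-16624 / 221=-75.22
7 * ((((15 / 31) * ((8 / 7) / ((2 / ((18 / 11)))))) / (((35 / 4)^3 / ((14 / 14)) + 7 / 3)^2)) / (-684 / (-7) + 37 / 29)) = 230916096 / 3261708563395513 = 0.00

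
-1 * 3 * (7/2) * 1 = -21/2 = -10.50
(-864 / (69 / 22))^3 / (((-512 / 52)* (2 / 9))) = 116249582592 / 12167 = 9554498.45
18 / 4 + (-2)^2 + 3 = 23 / 2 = 11.50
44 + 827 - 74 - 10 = 787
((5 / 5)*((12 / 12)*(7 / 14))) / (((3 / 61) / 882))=8967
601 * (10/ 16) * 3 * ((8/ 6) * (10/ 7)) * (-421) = -6325525/ 7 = -903646.43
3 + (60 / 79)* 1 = 297 / 79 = 3.76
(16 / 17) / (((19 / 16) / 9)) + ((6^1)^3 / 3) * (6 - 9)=-208.87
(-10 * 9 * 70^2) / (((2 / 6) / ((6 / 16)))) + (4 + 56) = -496065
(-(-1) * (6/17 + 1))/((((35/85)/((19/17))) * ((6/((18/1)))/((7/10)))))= 1311/170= 7.71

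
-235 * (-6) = 1410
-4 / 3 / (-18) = 2 / 27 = 0.07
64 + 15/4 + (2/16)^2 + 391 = 29361/64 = 458.77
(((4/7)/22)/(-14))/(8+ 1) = -1/4851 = -0.00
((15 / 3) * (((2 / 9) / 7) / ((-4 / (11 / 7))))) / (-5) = 0.01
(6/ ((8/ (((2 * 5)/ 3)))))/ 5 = 0.50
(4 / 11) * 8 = 32 / 11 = 2.91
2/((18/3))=1/3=0.33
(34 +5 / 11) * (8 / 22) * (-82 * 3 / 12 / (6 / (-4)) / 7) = 62156 / 2541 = 24.46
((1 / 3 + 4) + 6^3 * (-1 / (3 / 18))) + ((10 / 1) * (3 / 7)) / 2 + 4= -26996 / 21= -1285.52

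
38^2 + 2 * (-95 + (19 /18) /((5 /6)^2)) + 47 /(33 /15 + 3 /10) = 31896 /25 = 1275.84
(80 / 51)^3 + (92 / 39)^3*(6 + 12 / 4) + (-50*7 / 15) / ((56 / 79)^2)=4933167037759 / 65281271328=75.57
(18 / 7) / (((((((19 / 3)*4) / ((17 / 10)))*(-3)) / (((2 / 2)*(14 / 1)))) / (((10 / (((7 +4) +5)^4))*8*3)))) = -459 / 155648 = -0.00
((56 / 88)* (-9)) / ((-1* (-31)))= -63 / 341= -0.18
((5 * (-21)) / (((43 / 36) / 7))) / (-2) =13230 / 43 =307.67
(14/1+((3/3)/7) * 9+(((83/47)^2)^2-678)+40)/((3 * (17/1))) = -20938321232/1742046117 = -12.02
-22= -22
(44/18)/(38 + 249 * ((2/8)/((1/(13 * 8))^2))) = 0.00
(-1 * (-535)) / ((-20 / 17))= -454.75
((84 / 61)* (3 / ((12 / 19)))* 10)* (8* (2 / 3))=21280 / 61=348.85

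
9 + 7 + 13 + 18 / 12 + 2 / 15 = 919 / 30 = 30.63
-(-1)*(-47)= -47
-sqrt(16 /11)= -1.21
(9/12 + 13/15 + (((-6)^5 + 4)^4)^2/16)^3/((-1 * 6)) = -124417310609865312904476980284136676164401595995585401248524495749378009738809012971401213717793/1296000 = -96001011273044222920121130000000000000000000000000000000000000000000000000000000000000000.00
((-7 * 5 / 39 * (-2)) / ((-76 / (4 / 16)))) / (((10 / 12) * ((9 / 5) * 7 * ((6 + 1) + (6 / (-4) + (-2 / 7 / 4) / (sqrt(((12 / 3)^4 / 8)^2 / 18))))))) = -689920 / 6748225497- 280 * sqrt(2) / 2249408499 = -0.00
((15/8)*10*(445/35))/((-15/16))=-1780/7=-254.29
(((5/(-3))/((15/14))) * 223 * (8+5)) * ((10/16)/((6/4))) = -101465/54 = -1878.98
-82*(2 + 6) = -656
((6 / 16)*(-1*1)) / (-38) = 3 / 304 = 0.01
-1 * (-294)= 294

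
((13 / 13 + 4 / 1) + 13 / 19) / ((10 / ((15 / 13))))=162 / 247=0.66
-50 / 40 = -5 / 4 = -1.25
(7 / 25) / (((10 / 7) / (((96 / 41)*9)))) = 21168 / 5125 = 4.13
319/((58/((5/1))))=55/2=27.50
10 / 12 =0.83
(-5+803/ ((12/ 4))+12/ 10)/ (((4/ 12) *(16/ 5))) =1979/ 8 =247.38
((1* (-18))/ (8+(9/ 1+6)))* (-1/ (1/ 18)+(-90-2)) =1980/ 23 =86.09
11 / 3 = 3.67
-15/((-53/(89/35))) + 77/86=51529/31906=1.62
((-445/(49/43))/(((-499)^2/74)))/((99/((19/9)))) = -0.00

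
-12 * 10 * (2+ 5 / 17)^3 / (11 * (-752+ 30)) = 3559140 / 19509523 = 0.18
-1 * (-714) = 714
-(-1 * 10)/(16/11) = 6.88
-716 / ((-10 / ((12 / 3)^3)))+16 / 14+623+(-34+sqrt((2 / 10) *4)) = 2 *sqrt(5) / 5+181039 / 35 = 5173.44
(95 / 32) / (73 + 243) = 95 / 10112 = 0.01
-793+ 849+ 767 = 823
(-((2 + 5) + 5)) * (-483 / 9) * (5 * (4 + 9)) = 41860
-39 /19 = -2.05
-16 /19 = -0.84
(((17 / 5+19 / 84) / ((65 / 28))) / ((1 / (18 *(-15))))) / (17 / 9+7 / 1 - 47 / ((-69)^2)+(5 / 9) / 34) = -47.41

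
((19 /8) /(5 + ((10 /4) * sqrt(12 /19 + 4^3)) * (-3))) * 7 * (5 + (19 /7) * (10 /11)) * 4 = -6555 * sqrt(5833) /60368 - 41515 /60368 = -8.98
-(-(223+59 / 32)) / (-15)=-1439 / 96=-14.99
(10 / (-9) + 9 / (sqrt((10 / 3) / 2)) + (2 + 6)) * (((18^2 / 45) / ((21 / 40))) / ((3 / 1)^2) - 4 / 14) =17.16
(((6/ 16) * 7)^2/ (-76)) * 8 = -441/ 608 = -0.73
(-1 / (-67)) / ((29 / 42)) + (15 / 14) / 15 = 2531 / 27202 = 0.09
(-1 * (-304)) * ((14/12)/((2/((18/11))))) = 290.18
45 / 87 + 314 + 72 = 11209 / 29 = 386.52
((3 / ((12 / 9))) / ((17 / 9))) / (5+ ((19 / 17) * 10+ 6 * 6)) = 81 / 3548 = 0.02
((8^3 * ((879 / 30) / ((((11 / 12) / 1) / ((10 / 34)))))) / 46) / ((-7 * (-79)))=450048 / 2378453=0.19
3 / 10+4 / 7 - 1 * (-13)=971 / 70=13.87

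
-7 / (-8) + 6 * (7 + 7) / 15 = 259 / 40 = 6.48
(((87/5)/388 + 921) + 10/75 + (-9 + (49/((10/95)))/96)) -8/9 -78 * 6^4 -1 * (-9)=-27981497059/279360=-100162.86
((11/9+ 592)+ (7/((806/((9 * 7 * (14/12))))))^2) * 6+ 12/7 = 97228865687/27284712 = 3563.49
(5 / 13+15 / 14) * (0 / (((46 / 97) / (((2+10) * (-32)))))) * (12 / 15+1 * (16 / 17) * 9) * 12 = 0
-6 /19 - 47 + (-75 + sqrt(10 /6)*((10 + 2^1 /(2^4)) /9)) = -2324 /19 + 3*sqrt(15) /8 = -120.86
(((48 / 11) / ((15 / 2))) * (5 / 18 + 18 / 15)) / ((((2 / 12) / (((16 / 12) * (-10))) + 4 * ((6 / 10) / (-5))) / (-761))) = 25910528 / 19503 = 1328.54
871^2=758641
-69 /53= -1.30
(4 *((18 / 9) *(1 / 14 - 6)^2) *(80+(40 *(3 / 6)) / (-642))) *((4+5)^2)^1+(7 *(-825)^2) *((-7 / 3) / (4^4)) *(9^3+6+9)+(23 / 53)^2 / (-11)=-30487057.31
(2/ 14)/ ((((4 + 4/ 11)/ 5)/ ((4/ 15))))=11/ 252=0.04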